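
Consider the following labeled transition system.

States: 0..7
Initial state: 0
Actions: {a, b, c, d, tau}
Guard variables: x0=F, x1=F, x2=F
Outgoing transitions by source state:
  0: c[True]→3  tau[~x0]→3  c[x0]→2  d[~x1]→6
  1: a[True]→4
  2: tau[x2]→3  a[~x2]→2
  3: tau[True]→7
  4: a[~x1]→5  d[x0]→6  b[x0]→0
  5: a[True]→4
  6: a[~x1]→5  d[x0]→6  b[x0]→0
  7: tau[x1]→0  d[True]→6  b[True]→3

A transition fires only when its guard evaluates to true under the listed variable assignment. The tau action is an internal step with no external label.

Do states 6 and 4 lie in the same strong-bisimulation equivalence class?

Compute ~ classes (split until stable):
  round 0: {{0,1,2,3,4,5,6,7}}
  round 1: {{0},{1,2,4,5,6},{3},{7}}
Fixed point at round 2; 4 class(es).
[6]={1,2,4,5,6}  [4]={1,2,4,5,6}

Answer: BISIMILAR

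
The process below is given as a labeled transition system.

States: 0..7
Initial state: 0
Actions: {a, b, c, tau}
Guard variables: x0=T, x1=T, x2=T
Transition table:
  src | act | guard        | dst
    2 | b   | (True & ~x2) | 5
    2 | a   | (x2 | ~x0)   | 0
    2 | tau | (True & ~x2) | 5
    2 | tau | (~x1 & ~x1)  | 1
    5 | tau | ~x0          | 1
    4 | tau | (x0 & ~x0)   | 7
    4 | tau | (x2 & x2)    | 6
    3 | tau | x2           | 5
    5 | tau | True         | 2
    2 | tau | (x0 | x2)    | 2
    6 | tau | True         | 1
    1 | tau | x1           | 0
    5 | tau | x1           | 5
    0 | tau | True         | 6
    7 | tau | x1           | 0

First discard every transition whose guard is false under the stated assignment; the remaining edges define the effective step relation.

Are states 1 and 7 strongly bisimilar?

Compute ~ classes (split until stable):
  P[0] = {{0,1,2,3,4,5,6,7}}
  P[1] = {{0,1,3,4,5,6,7},{2}}
  P[2] = {{0,1,3,4,6,7},{2},{5}}
  P[3] = {{0,1,4,6,7},{2},{3},{5}}
Fixed point at round 4; 4 class(es).
[1]={0,1,4,6,7}  [7]={0,1,4,6,7}

Answer: BISIMILAR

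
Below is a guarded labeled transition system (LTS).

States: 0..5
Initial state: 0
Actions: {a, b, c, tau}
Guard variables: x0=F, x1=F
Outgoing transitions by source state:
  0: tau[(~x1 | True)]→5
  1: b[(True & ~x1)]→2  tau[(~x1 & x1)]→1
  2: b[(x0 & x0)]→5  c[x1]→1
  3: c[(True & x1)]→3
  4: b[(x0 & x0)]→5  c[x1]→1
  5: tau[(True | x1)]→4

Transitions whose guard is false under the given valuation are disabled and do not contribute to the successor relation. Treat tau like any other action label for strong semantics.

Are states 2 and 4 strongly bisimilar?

Refine partition for ~:
  π0 = {{0,1,2,3,4,5}}
  π1 = {{0,5},{1},{2,3,4}}
  π2 = {{0},{1},{2,3,4},{5}}
Fixed point at round 3; 4 class(es).
class of 2: {2,3,4}; class of 4: {2,3,4}

Answer: BISIMILAR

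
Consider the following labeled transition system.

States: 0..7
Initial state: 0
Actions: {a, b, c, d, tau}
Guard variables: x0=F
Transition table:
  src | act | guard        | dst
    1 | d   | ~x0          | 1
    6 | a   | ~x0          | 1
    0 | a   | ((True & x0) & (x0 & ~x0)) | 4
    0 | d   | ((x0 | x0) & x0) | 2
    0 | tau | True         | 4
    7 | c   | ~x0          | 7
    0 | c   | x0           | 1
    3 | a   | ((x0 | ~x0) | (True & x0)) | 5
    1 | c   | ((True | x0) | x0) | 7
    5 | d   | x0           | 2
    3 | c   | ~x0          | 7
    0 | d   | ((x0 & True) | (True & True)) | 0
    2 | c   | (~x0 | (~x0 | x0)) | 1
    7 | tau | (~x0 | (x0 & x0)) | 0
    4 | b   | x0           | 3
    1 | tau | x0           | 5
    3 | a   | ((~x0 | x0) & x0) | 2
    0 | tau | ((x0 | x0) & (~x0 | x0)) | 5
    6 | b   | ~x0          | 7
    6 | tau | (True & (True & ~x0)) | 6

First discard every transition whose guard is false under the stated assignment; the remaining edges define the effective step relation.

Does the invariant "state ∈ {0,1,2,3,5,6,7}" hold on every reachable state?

Answer: INVARIANT VIOLATED at state 4

Trace:
Allowed set {0,1,2,3,5,6,7}
R = {0,4}
  0: ✓
  4: ✗ unsafe
counterexample path to 4: tau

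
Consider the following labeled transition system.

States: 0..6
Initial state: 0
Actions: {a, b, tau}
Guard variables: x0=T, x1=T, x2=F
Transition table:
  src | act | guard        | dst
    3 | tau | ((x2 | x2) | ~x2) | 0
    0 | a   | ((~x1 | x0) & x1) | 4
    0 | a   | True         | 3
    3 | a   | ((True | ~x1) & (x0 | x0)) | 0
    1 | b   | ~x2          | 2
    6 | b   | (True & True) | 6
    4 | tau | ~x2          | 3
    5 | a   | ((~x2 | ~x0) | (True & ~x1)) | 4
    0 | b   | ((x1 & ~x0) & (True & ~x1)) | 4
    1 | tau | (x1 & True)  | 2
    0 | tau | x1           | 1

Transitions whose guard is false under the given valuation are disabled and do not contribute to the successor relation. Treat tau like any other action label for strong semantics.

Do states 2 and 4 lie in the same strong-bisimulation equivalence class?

Answer: NOT BISIMILAR

Trace:
Refine partition for ~:
  round 0: {{0,1,2,3,4,5,6}}
  round 1: {{0,3},{1},{2},{4},{5},{6}}
  round 2: {{0},{1},{2},{3},{4},{5},{6}}
7 equivalence class(es) (converged in 3)
class of 2: {2}; class of 4: {4}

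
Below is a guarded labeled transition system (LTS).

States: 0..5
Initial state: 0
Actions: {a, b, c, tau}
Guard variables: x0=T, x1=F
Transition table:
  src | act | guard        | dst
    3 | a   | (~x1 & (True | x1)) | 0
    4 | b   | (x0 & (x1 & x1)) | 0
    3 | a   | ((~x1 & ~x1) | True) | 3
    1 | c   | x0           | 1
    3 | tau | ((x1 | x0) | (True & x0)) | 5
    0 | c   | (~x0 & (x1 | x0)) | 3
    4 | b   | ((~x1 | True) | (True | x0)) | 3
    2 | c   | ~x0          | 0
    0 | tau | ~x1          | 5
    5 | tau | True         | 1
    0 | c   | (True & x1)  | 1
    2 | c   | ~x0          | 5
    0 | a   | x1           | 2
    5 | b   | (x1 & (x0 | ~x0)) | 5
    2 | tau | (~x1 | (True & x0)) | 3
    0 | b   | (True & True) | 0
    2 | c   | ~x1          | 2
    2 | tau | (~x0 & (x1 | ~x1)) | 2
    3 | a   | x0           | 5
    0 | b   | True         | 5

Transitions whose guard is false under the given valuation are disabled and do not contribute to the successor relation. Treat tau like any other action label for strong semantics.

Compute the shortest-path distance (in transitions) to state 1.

BFS to 1:
  depth 0: {0}
  depth 1: {5}
  depth 2: {1}
first hit 1 at d=2 via b·tau

Answer: 2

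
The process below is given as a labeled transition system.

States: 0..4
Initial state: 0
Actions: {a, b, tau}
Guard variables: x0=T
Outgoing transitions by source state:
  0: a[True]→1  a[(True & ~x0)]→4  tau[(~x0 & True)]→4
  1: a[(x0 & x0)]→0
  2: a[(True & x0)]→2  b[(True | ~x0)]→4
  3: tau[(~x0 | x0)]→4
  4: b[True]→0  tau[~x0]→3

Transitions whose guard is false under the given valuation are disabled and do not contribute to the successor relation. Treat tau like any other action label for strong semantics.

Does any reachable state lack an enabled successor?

Answer: DEADLOCK-FREE

Trace:
Reach set: {0,1}
  0: a→1  [1 exit(s)]
  1: a→0  [1 exit(s)]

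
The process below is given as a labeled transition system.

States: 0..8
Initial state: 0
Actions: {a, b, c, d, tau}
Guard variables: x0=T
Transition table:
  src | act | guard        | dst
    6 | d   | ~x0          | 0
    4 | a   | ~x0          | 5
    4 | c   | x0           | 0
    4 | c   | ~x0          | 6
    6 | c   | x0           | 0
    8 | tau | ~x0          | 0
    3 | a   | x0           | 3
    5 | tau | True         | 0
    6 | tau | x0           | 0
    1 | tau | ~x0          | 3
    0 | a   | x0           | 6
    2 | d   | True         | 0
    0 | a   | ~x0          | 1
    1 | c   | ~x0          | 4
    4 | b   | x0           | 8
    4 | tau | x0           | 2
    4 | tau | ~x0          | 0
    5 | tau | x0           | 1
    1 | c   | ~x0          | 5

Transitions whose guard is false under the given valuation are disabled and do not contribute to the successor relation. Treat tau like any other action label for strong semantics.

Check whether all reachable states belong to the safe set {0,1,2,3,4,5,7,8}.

Answer: INVARIANT VIOLATED at state 6

Working:
Safe = {0,1,2,3,4,5,7,8}
Reach set: {0,6}
  0: safe
  6: outside
reach 6 via a — violates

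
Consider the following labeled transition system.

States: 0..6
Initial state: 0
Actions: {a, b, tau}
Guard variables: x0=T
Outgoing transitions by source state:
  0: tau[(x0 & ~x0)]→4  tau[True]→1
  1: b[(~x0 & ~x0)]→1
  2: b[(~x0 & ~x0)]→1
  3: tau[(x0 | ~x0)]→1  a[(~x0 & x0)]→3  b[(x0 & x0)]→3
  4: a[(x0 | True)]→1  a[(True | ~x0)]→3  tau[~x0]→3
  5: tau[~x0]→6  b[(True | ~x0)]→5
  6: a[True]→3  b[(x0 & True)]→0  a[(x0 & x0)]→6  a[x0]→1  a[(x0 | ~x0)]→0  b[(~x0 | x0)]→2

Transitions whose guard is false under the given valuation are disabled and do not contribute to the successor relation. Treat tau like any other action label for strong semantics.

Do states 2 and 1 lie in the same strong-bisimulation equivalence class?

Answer: BISIMILAR

Trace:
Refine partition for ~:
  π0 = {{0,1,2,3,4,5,6}}
  π1 = {{0},{1,2},{3},{4},{5},{6}}
stable after 2 split(s): 6 block(s)
[2]={1,2}  [1]={1,2}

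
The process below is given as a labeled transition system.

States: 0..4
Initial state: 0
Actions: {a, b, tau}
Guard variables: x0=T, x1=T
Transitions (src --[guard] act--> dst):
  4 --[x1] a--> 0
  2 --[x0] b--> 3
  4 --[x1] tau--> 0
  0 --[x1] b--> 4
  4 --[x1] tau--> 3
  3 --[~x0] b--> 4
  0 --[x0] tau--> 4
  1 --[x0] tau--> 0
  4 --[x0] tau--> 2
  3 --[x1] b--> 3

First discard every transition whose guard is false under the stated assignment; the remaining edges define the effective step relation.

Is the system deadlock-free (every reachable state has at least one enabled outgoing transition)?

Answer: DEADLOCK-FREE

Working:
Reachable = {0,2,3,4}
  0: b→4  tau→4  [2 exit(s)]
  2: b→3  [1 exit(s)]
  3: b→3  [1 exit(s)]
  4: a→0  tau→0  tau→2  tau→3  [4 exit(s)]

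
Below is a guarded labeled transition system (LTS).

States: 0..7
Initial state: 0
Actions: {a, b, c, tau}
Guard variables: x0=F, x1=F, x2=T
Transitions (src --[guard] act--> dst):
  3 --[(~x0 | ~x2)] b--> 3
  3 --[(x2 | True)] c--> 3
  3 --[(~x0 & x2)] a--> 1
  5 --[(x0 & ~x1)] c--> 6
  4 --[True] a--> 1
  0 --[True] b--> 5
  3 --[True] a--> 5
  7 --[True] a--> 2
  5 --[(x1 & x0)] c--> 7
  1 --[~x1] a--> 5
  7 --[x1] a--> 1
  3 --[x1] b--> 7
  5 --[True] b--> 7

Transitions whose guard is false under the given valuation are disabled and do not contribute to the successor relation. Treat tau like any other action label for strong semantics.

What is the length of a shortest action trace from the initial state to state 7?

Answer: 2

Working:
BFS to 7:
  depth 0: {0}
  depth 1: {5}
  depth 2: {7}
first hit 7 at d=2 via b·b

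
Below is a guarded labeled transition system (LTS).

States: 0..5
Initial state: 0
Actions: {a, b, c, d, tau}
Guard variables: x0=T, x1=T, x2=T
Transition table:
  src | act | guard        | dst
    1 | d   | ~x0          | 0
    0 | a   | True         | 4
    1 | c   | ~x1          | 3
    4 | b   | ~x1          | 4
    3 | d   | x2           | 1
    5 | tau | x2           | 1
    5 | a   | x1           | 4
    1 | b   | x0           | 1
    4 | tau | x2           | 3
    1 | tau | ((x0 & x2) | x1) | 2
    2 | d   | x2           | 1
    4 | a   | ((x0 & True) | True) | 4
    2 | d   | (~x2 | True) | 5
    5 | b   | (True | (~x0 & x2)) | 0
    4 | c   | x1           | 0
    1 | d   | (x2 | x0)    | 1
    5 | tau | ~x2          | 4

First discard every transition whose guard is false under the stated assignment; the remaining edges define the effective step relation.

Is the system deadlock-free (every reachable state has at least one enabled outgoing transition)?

Answer: DEADLOCK-FREE

Analysis:
R = {0,1,2,3,4,5}
  0: a→4  [1 out]
  1: b→1  d→1  tau→2  [3 out]
  2: d→1  d→5  [2 out]
  3: d→1  [1 out]
  4: a→4  c→0  tau→3  [3 out]
  5: a→4  b→0  tau→1  [3 out]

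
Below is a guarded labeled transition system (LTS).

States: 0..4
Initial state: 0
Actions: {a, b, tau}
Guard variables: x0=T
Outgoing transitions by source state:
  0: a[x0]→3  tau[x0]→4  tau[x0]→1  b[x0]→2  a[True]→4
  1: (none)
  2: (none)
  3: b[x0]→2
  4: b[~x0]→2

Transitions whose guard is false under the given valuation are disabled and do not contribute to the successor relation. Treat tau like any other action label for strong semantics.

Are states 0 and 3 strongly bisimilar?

Compute ~ classes (split until stable):
  π0 = {{0,1,2,3,4}}
  π1 = {{0},{1,2,4},{3}}
Fixed point at round 2; 3 class(es).
class of 0: {0}; class of 3: {3}

Answer: NOT BISIMILAR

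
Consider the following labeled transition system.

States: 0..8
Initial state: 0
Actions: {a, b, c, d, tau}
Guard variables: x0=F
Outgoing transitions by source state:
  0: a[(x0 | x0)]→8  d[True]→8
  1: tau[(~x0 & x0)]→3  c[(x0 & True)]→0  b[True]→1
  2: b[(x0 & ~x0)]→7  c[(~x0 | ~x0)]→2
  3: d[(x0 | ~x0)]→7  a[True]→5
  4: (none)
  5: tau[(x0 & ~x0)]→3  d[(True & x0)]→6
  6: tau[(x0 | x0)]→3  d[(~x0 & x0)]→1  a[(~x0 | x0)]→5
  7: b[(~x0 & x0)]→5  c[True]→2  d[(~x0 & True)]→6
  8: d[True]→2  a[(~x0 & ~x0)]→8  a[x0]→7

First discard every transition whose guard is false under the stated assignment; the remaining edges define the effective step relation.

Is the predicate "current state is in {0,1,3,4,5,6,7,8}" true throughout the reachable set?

Answer: INVARIANT VIOLATED at state 2

Analysis:
Inv-set: {0,1,3,4,5,6,7,8}
Reachable = {0,2,8}
  0: safe
  2: ✗ unsafe
  8: safe
witness against invariant: d·d → 2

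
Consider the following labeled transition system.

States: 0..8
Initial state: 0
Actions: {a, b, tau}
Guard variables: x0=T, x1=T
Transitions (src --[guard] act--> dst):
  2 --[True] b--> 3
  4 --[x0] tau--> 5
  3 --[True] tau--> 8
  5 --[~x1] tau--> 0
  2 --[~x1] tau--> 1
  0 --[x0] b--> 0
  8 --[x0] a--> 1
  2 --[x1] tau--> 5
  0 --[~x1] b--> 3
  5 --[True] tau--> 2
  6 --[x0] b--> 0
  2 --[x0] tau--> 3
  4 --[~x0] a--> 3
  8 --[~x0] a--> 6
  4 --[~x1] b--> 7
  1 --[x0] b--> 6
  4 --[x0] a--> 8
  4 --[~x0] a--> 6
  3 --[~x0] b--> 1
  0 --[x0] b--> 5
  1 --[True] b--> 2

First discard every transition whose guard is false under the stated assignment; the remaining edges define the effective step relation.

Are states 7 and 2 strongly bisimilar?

Answer: NOT BISIMILAR

Working:
Bisimulation quotient by refinement:
  π0 = {{0,1,2,3,4,5,6,7,8}}
  π1 = {{0,1,6},{2},{3,5},{4},{7},{8}}
  π2 = {{0},{1},{2},{3},{4},{5},{6},{7},{8}}
9 equivalence class(es) (converged in 3)
class of 7: {7}; class of 2: {2}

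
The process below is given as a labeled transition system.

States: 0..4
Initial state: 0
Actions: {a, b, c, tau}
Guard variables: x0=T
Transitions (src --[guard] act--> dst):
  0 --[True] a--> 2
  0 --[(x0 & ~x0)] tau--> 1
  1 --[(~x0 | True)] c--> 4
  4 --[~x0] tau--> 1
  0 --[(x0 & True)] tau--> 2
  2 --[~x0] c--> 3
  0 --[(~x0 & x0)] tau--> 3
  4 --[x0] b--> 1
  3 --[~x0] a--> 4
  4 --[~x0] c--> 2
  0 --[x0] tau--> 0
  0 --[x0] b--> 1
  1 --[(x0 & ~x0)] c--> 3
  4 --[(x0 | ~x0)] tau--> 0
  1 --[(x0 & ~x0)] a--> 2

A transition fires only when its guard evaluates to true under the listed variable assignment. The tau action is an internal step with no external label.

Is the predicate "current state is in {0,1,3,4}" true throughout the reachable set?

Safe = {0,1,3,4}
Reachable = {0,1,2,4}
  0: ✓
  1: ✓
  2: outside
  4: ✓
reach 2 via a — violates

Answer: INVARIANT VIOLATED at state 2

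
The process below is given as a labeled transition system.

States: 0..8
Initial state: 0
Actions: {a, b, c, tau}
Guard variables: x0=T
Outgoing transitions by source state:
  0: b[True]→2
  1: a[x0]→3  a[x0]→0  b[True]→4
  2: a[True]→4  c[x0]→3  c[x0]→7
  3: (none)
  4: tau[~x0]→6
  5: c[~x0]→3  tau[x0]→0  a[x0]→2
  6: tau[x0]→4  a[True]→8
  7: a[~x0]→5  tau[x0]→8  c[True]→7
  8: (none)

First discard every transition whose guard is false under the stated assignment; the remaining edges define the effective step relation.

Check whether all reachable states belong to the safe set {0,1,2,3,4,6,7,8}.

Answer: INVARIANT HOLDS

Trace:
Safe = {0,1,2,3,4,6,7,8}
R = {0,2,3,4,7,8}
  0: ✓
  2: ✓
  3: ✓
  4: ✓
  7: ✓
  8: ✓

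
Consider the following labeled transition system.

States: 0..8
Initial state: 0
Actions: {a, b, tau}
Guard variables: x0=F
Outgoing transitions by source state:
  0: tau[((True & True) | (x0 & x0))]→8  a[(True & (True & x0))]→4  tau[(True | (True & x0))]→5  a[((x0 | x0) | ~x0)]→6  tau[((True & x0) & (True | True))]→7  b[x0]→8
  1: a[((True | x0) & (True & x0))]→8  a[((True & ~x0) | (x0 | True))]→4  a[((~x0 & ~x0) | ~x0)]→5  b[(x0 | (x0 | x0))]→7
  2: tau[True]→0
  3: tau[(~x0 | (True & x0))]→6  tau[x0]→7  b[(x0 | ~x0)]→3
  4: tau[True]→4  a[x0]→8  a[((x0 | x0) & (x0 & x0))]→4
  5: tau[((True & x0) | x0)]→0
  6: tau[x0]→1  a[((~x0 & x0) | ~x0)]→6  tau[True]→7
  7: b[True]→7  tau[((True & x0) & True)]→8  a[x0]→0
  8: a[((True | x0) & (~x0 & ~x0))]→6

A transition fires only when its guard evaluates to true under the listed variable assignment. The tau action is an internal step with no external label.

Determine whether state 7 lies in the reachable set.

After dropping false guards: 13 live edges.
L0 = {0}
L1 = {5,6,8}  total {0,5,6,8}
L2 = {7}  total {0,5,6,7,8}
Reach set: {0,5,6,7,8}
trace reaching 7: a·tau

Answer: REACHABLE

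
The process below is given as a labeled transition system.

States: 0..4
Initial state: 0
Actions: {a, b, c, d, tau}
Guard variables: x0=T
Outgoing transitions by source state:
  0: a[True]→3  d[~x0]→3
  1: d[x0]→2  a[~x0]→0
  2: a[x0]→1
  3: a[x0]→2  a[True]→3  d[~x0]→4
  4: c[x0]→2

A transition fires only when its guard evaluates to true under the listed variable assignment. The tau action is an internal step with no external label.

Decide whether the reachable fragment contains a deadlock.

Answer: DEADLOCK-FREE

Trace:
Reach set: {0,1,2,3}
  0: a→3  [1 exit(s)]
  1: d→2  [1 exit(s)]
  2: a→1  [1 exit(s)]
  3: a→2  a→3  [2 exit(s)]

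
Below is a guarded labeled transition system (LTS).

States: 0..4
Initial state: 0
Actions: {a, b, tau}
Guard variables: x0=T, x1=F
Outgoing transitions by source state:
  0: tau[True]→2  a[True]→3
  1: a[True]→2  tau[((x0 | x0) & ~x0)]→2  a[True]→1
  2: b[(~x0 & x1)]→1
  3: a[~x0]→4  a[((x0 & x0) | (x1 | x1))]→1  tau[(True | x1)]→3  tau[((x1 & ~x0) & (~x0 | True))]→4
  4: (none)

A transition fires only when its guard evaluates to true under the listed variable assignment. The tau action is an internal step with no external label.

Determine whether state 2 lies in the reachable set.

Guard filter leaves 6 enabled edge(s).
Layer 0: {0}
Layer 1: {2,3}  now seen {0,2,3}
Layer 2: {1}  now seen {0,1,2,3}
Reach set: {0,1,2,3}
witness 2: tau

Answer: REACHABLE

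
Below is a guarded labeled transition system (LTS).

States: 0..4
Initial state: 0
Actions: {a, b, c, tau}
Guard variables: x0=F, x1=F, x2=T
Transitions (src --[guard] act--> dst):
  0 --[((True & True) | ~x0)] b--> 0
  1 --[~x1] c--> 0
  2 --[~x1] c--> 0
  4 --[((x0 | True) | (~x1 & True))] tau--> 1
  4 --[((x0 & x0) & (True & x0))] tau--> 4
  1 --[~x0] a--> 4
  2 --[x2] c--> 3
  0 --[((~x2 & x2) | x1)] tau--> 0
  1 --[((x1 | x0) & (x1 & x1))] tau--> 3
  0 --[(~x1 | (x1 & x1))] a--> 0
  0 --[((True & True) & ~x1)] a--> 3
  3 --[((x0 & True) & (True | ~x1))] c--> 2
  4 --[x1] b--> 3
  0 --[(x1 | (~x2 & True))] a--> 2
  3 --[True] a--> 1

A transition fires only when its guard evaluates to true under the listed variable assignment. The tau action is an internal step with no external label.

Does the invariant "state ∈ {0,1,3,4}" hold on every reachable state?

Answer: INVARIANT HOLDS

Trace:
Safe = {0,1,3,4}
Reachable = {0,1,3,4}
  0: safe
  1: safe
  3: safe
  4: safe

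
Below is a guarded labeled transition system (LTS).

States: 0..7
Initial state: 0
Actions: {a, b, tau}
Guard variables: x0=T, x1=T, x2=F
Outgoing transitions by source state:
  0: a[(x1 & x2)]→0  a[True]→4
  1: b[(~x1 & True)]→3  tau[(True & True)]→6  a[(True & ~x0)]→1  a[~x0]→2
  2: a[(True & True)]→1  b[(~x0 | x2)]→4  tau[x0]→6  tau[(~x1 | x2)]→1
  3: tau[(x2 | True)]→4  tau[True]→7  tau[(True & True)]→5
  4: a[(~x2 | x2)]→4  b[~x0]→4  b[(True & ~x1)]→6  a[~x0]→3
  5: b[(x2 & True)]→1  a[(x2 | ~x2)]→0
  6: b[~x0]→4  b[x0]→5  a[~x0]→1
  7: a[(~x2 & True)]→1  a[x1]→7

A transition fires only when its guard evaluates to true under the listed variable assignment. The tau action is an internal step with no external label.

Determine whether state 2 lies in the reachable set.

12 transition(s) survive guard evaluation.
depth 0: {0}
depth 1: {4}  total {0,4}
Reachable = {0,4}

Answer: UNREACHABLE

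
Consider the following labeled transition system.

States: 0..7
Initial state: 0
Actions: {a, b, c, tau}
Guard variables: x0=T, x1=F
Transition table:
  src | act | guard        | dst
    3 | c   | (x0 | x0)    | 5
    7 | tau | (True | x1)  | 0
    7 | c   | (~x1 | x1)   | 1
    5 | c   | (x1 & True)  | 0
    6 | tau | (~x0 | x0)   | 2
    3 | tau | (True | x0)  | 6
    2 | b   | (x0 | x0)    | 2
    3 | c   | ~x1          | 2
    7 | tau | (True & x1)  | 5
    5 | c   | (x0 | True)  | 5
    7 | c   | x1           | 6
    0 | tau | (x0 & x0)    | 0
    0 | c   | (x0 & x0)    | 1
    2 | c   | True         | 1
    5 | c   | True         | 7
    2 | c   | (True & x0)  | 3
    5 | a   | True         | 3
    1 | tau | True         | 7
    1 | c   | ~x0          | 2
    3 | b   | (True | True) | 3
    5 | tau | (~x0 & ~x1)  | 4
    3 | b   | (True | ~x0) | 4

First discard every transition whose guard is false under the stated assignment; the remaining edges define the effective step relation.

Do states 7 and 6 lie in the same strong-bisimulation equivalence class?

Answer: NOT BISIMILAR

Analysis:
Refine partition for ~:
  π0 = {{0,1,2,3,4,5,6,7}}
  π1 = {{0,7},{1,6},{2},{3},{4},{5}}
  π2 = {{0,7},{1},{2},{3},{4},{5},{6}}
7 equivalence class(es) (converged in 3)
class of 7: {0,7}; class of 6: {6}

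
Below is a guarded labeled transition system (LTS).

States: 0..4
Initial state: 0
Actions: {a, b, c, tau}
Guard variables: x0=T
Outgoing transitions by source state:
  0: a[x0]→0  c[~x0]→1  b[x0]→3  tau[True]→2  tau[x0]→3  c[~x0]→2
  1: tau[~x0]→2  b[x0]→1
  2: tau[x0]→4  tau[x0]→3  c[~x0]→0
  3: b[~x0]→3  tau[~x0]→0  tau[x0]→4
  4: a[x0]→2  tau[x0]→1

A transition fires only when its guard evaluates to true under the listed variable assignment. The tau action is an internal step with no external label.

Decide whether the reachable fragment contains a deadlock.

R = {0,1,2,3,4}
  0: a→0  b→3  tau→2  tau→3  [4 out]
  1: b→1  [1 out]
  2: tau→3  tau→4  [2 out]
  3: tau→4  [1 out]
  4: a→2  tau→1  [2 out]

Answer: DEADLOCK-FREE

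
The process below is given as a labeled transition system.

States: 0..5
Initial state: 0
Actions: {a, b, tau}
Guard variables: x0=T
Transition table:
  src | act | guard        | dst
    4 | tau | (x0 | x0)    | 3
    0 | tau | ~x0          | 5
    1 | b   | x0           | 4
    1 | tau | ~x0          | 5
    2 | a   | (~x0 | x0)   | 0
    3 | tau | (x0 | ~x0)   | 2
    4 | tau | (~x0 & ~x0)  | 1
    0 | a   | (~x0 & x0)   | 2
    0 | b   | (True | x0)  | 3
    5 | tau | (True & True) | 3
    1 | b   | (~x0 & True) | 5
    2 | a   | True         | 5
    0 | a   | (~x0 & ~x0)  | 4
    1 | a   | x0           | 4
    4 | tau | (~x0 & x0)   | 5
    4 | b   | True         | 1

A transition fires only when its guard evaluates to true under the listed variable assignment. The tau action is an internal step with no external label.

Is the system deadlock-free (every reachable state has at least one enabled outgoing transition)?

Answer: DEADLOCK-FREE

Analysis:
R = {0,2,3,5}
  0: b→3  [1 out]
  2: a→0  a→5  [2 out]
  3: tau→2  [1 out]
  5: tau→3  [1 out]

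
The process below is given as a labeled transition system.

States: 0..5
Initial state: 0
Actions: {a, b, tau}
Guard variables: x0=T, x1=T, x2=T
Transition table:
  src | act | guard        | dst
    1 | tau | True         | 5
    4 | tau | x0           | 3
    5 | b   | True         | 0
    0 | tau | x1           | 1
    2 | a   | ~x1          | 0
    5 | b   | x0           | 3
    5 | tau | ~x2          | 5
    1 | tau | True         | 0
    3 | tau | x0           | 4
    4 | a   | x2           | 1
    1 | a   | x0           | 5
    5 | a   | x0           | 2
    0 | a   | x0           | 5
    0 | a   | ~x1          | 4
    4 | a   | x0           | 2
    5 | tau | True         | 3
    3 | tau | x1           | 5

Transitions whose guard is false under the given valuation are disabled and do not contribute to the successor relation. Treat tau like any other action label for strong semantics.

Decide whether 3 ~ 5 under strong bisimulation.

Answer: NOT BISIMILAR

Analysis:
Refine partition for ~:
  round 0: {{0,1,2,3,4,5}}
  round 1: {{0,1,4},{2},{3},{5}}
  round 2: {{0},{1},{2},{3},{4},{5}}
Fixed point at round 3; 6 class(es).
3∈{3}, 5∈{5}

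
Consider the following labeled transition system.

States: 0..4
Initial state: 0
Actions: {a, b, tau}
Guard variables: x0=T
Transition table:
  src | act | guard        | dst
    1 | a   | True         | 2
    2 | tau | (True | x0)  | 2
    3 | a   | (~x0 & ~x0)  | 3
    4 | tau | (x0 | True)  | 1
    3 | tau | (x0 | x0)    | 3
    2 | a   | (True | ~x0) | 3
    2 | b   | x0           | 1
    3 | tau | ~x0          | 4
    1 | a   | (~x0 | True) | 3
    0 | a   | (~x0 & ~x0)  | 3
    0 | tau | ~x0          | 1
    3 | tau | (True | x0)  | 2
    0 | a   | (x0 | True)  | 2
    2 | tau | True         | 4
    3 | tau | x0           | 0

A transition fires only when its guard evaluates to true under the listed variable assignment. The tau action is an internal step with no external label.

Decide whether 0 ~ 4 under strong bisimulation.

Compute ~ classes (split until stable):
  π0 = {{0,1,2,3,4}}
  π1 = {{0,1},{2},{3,4}}
  π2 = {{0},{1},{2},{3},{4}}
stable after 3 split(s): 5 block(s)
[0]={0}  [4]={4}

Answer: NOT BISIMILAR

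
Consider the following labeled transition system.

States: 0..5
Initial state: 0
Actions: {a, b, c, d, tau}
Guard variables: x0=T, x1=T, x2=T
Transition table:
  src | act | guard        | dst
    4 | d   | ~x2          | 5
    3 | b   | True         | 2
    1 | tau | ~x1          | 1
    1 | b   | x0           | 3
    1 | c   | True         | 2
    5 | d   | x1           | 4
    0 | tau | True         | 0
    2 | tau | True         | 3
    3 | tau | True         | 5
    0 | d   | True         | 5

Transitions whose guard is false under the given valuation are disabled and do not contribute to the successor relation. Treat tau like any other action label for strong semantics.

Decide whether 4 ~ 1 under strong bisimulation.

Compute ~ classes (split until stable):
  round 0: {{0,1,2,3,4,5}}
  round 1: {{0},{1},{2},{3},{4},{5}}
stable after 2 split(s): 6 block(s)
4∈{4}, 1∈{1}

Answer: NOT BISIMILAR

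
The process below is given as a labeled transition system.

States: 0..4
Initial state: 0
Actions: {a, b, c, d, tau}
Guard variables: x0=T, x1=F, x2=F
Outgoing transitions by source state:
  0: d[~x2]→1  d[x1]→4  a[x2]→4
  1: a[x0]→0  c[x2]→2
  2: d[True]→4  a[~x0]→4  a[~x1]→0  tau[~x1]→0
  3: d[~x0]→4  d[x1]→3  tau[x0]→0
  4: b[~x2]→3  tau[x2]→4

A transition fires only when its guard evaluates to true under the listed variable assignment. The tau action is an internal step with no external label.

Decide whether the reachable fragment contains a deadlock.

R = {0,1}
  0: d→1  [1 exit(s)]
  1: a→0  [1 exit(s)]

Answer: DEADLOCK-FREE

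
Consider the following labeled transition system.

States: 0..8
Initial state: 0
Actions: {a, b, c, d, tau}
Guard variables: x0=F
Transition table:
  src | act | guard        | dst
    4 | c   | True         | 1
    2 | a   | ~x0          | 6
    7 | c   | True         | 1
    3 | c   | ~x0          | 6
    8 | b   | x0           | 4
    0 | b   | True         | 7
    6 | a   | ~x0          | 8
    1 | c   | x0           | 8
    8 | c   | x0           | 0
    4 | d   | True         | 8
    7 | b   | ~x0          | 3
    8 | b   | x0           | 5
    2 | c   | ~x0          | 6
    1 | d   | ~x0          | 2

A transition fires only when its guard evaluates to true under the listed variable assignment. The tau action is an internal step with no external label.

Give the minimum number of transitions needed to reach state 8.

Answer: 4

Trace:
BFS to 8:
  Layer 0: {0}
  Layer 1: {7}
  Layer 2: {1,3}
  Layer 3: {2,6}
  Layer 4: {8}
first hit 8 at d=4 via b·b·c·a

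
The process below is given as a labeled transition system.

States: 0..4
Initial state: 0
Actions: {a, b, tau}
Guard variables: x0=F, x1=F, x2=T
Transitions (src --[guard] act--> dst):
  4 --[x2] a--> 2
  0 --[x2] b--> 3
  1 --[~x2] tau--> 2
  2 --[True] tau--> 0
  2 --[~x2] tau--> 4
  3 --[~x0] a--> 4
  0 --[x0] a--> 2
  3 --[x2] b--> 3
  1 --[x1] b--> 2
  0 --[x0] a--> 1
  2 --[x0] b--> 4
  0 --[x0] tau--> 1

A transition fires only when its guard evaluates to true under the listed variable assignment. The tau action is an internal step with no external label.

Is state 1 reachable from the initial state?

Guard filter leaves 5 enabled edge(s).
L0 = {0}
L1 = {3}  total {0,3}
L2 = {4}  total {0,3,4}
L3 = {2}  total {0,2,3,4}
Reachable = {0,2,3,4}

Answer: UNREACHABLE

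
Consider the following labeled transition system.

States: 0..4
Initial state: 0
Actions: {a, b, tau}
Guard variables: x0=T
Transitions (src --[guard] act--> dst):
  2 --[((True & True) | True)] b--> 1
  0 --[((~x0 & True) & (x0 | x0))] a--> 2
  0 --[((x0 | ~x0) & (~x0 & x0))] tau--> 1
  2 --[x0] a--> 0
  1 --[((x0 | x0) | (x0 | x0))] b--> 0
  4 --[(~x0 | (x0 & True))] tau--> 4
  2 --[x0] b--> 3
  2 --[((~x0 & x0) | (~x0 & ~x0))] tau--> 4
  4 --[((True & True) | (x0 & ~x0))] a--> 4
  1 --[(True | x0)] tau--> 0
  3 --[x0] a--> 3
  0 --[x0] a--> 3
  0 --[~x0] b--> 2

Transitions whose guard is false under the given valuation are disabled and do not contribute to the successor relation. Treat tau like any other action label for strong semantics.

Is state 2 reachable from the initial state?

Guard filter leaves 9 enabled edge(s).
depth 0: {0}
depth 1: {3}  cumulative {0,3}
Reach set: {0,3}

Answer: UNREACHABLE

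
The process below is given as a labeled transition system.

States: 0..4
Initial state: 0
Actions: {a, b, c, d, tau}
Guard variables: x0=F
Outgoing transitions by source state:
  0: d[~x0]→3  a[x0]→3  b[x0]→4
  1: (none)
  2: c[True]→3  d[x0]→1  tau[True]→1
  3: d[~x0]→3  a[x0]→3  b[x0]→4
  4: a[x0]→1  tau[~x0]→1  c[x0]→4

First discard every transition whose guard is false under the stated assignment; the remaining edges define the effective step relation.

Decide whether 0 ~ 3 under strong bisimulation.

Bisimulation quotient by refinement:
  round 0: {{0,1,2,3,4}}
  round 1: {{0,3},{1},{2},{4}}
Fixed point at round 2; 4 class(es).
class of 0: {0,3}; class of 3: {0,3}

Answer: BISIMILAR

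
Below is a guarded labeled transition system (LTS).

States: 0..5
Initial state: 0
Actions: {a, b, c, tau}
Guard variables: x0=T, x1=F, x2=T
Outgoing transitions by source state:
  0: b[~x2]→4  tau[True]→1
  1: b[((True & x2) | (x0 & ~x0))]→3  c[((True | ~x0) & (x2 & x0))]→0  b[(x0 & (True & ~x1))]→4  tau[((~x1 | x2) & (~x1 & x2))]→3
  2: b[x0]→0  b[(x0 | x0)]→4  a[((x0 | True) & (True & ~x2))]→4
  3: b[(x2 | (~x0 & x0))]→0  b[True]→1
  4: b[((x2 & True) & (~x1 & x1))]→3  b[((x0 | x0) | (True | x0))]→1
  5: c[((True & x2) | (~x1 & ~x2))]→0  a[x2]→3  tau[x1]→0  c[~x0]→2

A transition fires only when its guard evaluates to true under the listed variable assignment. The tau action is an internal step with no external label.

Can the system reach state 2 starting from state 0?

Answer: UNREACHABLE

Working:
Guard filter leaves 12 enabled edge(s).
depth 0: {0}
depth 1: {1}  now seen {0,1}
depth 2: {3,4}  now seen {0,1,3,4}
Reach set: {0,1,3,4}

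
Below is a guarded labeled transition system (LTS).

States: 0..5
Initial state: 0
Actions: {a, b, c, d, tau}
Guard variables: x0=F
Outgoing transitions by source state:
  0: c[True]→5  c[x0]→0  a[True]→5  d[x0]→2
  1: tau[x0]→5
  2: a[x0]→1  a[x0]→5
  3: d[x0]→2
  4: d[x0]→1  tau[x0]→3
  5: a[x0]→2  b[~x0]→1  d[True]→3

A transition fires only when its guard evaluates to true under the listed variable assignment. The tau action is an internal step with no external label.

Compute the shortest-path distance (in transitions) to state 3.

Answer: 2

Analysis:
BFS to 3:
  depth 0: {0}
  depth 1: {5}
  depth 2: {1,3}
first hit 3 at d=2 via a·d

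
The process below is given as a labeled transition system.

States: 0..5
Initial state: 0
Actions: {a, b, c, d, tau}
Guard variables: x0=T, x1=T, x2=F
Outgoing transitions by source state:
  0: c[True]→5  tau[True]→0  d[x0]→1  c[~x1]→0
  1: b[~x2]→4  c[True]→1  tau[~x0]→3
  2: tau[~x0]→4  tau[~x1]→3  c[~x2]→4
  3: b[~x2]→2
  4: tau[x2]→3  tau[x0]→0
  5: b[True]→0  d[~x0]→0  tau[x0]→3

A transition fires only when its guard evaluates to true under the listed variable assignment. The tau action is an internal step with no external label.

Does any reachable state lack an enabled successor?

Reach set: {0,1,2,3,4,5}
  0: c→5  d→1  tau→0  [3 out]
  1: b→4  c→1  [2 out]
  2: c→4  [1 out]
  3: b→2  [1 out]
  4: tau→0  [1 out]
  5: b→0  tau→3  [2 out]

Answer: DEADLOCK-FREE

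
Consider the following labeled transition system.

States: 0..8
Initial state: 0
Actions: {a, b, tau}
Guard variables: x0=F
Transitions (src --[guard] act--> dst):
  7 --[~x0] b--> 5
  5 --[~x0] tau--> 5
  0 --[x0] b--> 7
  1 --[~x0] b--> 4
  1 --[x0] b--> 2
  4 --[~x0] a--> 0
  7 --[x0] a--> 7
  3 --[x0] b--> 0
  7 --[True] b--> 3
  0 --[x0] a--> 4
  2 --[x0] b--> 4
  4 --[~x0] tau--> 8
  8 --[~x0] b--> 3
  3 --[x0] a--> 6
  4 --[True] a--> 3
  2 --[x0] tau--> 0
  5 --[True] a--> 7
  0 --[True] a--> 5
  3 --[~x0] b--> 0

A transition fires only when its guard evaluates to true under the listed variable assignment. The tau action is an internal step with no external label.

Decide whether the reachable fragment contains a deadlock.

Reachable = {0,3,5,7}
  0: a→5  [1 out]
  3: b→0  [1 out]
  5: a→7  tau→5  [2 out]
  7: b→3  b→5  [2 out]

Answer: DEADLOCK-FREE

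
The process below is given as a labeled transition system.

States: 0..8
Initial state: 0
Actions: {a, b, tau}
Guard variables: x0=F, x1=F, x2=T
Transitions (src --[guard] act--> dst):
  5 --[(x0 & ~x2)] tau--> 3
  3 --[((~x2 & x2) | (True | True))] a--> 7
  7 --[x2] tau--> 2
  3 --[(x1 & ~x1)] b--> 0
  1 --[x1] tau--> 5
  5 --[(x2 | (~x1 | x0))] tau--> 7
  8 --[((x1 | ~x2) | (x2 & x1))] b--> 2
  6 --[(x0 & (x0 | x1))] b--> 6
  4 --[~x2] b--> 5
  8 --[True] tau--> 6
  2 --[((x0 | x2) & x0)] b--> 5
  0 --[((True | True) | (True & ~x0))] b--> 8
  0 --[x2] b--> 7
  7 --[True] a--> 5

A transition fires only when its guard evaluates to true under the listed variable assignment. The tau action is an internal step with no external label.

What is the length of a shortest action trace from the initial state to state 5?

Answer: 2

Trace:
Breadth-first toward 5:
  Layer 0: {0}
  Layer 1: {7,8}
  Layer 2: {2,5,6}
5 enters at depth 2; path b·a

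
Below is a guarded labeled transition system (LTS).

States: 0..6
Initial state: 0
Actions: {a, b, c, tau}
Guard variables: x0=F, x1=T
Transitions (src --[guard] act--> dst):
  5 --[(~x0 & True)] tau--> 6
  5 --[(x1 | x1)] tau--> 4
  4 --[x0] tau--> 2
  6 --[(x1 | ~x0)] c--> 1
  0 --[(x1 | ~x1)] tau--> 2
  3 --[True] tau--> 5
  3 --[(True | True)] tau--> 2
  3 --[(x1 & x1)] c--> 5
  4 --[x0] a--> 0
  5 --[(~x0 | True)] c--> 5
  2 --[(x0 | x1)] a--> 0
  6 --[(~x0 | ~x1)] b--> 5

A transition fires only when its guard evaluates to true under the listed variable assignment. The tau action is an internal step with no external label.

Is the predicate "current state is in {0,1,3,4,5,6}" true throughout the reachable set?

Answer: INVARIANT VIOLATED at state 2

Analysis:
Allowed set {0,1,3,4,5,6}
Reachable = {0,2}
  0: ok
  2: VIOLATES
reach 2 via tau — violates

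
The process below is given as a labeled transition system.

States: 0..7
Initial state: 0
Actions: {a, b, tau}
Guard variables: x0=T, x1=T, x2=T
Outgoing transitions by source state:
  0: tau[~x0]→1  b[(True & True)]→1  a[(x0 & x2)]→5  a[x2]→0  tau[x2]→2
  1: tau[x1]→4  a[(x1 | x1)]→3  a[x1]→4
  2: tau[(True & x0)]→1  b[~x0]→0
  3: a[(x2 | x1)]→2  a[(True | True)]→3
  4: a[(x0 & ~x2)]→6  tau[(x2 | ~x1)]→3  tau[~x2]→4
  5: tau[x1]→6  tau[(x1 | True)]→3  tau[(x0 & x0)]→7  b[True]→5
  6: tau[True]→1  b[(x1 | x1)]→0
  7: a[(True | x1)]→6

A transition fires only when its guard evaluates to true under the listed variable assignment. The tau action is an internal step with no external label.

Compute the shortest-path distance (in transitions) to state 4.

Answer: 2

Trace:
BFS to 4:
  L0 = {0}
  L1 = {1,2,5}
  L2 = {3,4,6,7}
first hit 4 at d=2 via b·a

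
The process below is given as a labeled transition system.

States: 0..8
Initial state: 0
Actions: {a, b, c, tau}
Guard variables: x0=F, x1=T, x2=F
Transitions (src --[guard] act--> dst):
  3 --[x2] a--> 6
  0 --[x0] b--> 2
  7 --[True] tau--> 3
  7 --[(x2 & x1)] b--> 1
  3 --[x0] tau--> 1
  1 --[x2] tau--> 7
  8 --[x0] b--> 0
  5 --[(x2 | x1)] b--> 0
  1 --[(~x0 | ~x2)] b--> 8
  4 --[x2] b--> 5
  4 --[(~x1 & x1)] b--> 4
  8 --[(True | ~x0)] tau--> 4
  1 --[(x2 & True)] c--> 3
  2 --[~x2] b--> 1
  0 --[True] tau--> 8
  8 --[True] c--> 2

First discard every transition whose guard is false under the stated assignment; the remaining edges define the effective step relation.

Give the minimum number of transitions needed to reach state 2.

BFS to 2:
  depth 0: {0}
  depth 1: {8}
  depth 2: {2,4}
2 enters at depth 2; path tau·c

Answer: 2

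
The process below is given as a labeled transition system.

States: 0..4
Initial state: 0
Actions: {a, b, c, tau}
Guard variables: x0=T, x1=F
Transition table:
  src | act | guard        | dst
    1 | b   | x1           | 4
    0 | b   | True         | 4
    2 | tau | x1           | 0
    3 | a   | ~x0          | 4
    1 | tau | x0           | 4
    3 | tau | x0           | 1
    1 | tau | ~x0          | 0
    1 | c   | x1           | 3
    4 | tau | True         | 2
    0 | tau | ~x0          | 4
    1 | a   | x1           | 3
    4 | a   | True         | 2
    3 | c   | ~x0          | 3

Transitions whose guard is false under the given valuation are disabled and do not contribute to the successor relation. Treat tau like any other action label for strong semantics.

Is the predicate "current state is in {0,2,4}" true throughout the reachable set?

Inv-set: {0,2,4}
Reach set: {0,2,4}
  0: ✓
  2: ✓
  4: ✓

Answer: INVARIANT HOLDS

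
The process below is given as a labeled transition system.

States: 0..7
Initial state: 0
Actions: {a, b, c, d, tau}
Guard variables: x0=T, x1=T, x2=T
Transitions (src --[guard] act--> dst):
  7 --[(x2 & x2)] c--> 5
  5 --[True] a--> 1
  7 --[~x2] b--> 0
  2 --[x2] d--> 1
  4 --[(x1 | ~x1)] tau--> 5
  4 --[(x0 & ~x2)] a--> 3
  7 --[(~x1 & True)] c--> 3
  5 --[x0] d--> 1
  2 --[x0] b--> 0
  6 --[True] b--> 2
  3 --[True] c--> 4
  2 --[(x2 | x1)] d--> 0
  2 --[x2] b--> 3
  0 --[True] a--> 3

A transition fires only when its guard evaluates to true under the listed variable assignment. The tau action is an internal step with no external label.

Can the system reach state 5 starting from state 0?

Answer: REACHABLE

Working:
After dropping false guards: 11 live edges.
L0 = {0}
L1 = {3}  now seen {0,3}
L2 = {4}  now seen {0,3,4}
L3 = {5}  now seen {0,3,4,5}
L4 = {1}  now seen {0,1,3,4,5}
Reach set: {0,1,3,4,5}
Path to 5: a·c·tau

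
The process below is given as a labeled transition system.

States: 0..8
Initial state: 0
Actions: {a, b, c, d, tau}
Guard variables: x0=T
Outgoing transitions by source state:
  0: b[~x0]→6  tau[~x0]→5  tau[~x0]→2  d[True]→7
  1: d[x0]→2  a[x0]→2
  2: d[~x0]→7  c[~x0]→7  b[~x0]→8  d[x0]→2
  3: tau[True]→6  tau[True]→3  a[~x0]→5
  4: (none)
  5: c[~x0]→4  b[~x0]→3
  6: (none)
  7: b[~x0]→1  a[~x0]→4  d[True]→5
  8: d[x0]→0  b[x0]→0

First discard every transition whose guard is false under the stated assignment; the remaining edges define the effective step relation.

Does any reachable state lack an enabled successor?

Answer: DEADLOCK at state 5

Working:
Reachable = {0,5,7}
  0: d→7  [deg 1]
  5: ∅  [STUCK]
  7: d→5  [deg 1]
witness 5: d·d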